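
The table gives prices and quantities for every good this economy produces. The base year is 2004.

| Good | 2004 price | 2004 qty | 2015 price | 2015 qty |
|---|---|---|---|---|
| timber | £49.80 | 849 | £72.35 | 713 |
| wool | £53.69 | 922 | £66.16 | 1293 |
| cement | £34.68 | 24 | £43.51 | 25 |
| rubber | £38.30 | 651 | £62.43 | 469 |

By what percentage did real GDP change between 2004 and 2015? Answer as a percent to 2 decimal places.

5.28%

Real GDP 2004 = Nominal GDP 2004 = 49.80·849 + 53.69·922 + 34.68·24 + 38.30·651 = 117548.00.
Real GDP 2015 (at 2004 prices) = 49.80·713 + 53.69·1293 + 34.68·25 + 38.30·469 = 123758.27.
Real growth = 123758.27/117548.00 − 1 = 0.0528.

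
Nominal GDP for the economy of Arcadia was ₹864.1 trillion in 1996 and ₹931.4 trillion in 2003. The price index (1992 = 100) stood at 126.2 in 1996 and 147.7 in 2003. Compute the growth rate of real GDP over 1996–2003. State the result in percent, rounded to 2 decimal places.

Real GDP 1996 = 864.1 / 1.262 = 684.71.
Real GDP 2003 = 931.4 / 1.477 = 630.60.
Real growth = 630.60 / 684.71 − 1 = -0.0790.

-7.90%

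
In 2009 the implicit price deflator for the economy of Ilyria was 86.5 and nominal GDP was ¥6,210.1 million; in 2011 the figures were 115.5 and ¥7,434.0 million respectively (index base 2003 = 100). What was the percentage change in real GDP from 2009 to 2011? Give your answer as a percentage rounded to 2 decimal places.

Real GDP 2009 = 6210.1 / 0.865 = 7179.31.
Real GDP 2011 = 7434.0 / 1.155 = 6436.36.
Real growth = 6436.36 / 7179.31 − 1 = -0.1035.

-10.35%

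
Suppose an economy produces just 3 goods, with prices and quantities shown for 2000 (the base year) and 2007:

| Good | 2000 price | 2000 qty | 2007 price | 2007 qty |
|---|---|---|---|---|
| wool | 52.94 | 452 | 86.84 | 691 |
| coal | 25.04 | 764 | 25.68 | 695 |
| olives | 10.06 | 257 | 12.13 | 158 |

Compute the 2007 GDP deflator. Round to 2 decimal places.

Nominal GDP 2007 = 86.84·691 + 25.68·695 + 12.13·158 = 79770.58.
Real GDP 2007 (at 2000 prices) = 52.94·691 + 25.04·695 + 10.06·158 = 55573.82.
Deflator = Nominal/Real × 100 = 79770.58/55573.82 × 100 = 143.540.

143.54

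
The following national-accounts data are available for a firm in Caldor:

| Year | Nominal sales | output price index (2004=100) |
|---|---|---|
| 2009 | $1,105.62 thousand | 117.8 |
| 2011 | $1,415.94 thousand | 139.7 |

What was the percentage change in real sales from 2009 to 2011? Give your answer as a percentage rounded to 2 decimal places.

Deflate each year: 2009 → 1105.62/1.178 = 938.56; 2011 → 1415.94/1.397 = 1013.56.
So real sales changed by 1013.56/938.56 − 1 = 0.0799, i.e. 7.99%.

7.99%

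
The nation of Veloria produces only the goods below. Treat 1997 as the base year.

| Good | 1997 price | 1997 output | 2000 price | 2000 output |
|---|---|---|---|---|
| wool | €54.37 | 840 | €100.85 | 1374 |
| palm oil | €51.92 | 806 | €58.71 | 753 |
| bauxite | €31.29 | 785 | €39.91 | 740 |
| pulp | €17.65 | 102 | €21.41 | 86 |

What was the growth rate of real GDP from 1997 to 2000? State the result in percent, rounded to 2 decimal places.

Real GDP 1997 = Nominal GDP 1997 = 54.37·840 + 51.92·806 + 31.29·785 + 17.65·102 = 113881.27.
Real GDP 2000 (at 1997 prices) = 54.37·1374 + 51.92·753 + 31.29·740 + 17.65·86 = 138472.64.
Real growth = 138472.64/113881.27 − 1 = 0.2159.

21.59%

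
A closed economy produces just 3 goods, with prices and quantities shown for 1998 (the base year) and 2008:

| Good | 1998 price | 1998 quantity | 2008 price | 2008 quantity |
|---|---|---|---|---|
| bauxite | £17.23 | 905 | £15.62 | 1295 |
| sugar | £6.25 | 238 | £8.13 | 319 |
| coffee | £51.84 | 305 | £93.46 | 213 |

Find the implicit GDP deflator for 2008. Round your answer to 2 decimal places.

120.88

Nominal GDP 2008 = 15.62·1295 + 8.13·319 + 93.46·213 = 42728.35.
Real GDP 2008 (at 1998 prices) = 17.23·1295 + 6.25·319 + 51.84·213 = 35348.52.
Deflator = Nominal/Real × 100 = 42728.35/35348.52 × 100 = 120.877.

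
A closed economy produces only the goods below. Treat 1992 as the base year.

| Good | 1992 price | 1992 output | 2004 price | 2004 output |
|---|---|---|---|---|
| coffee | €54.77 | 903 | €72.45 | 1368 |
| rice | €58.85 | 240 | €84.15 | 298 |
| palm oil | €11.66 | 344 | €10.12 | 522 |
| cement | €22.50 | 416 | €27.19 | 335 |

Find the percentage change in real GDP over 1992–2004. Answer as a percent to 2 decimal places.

37.86%

Real GDP 1992 = Nominal GDP 1992 = 54.77·903 + 58.85·240 + 11.66·344 + 22.50·416 = 76952.35.
Real GDP 2004 (at 1992 prices) = 54.77·1368 + 58.85·298 + 11.66·522 + 22.50·335 = 106086.68.
Real growth = 106086.68/76952.35 − 1 = 0.3786.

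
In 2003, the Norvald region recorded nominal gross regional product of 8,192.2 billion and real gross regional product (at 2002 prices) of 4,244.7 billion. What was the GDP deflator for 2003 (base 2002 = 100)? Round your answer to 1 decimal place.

193.0

GDP deflator = (Nominal / Real) × 100 = 8192.2 / 4244.7 × 100 = 193.00.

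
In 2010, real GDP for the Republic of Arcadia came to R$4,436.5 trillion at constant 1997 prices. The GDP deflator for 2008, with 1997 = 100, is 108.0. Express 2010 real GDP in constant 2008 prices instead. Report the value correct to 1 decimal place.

Real GDP in 2008 prices = Real GDP in 1997 prices × (P_2008/P_1997) = 4436.5 × 1.080 = 4791.42.

R$4,791.4 trillion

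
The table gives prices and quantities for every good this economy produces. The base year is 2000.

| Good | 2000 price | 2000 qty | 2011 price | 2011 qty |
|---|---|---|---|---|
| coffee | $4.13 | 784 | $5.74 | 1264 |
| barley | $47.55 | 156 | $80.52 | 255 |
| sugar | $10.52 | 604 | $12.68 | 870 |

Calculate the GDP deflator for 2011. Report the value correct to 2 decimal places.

Nominal GDP 2011 = 5.74·1264 + 80.52·255 + 12.68·870 = 38819.56.
Real GDP 2011 (at 2000 prices) = 4.13·1264 + 47.55·255 + 10.52·870 = 26497.97.
Deflator = Nominal/Real × 100 = 38819.56/26497.97 × 100 = 146.500.

146.50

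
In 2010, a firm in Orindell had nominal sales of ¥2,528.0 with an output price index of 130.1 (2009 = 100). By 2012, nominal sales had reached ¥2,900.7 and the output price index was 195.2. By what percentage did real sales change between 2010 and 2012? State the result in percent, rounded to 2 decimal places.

Deflate each year: 2010 → 2528.0/1.301 = 1943.12; 2012 → 2900.7/1.952 = 1486.01.
So real sales changed by 1486.01/1943.12 − 1 = -0.2352, i.e. -23.52%.

-23.52%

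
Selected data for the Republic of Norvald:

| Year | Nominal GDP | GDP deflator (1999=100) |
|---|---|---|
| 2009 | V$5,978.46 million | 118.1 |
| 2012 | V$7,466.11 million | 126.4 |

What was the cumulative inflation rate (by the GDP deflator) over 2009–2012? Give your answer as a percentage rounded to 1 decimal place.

7.0%

Price-level change = 126.4 / 118.1 − 1 = 0.0703.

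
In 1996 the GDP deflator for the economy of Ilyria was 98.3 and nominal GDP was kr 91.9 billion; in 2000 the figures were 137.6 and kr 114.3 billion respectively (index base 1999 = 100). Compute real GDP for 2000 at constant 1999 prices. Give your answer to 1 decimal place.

kr 83.1 billion

Real GDP = Nominal / (GDP deflator/100) = 114.3 / 1.376 = 83.07.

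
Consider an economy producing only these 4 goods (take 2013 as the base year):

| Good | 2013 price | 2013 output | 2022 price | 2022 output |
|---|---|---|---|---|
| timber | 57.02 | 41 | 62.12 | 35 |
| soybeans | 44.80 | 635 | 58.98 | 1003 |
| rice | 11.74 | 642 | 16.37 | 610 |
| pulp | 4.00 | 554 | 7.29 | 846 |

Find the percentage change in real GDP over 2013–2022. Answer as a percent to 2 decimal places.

Real GDP 2013 = Nominal GDP 2013 = 57.02·41 + 44.80·635 + 11.74·642 + 4.00·554 = 40538.90.
Real GDP 2022 (at 2013 prices) = 57.02·35 + 44.80·1003 + 11.74·610 + 4.00·846 = 57475.50.
Real growth = 57475.50/40538.90 − 1 = 0.4178.

41.78%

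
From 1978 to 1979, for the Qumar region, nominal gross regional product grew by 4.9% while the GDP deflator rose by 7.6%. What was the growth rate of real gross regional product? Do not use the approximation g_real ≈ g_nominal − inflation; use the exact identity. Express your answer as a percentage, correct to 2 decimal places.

-2.51%

(1 + g_nom) = (1 + g_real)(1 + π), so g_real = 1.0490 / 1.0760 − 1 = -0.02509.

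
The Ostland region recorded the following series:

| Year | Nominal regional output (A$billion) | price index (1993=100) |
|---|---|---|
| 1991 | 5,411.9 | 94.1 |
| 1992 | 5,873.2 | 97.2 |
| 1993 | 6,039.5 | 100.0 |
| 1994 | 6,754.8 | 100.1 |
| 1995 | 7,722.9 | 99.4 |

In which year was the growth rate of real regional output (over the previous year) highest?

1992: real = 5873.2/0.972 = 6042.39; growth vs 1991 (5751.22) = 5.06%.
1993: real = 6039.5/1.000 = 6039.50; growth vs 1992 (6042.39) = -0.05%.
1994: real = 6754.8/1.001 = 6748.05; growth vs 1993 (6039.50) = 11.73%.
1995: real = 7722.9/0.994 = 7769.52; growth vs 1994 (6748.05) = 15.14%.

1995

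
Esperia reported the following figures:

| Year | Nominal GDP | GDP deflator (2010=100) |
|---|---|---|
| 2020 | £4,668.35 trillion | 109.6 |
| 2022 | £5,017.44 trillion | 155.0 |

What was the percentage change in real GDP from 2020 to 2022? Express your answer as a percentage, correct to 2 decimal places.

-24.00%

Real GDP 2020 = 4668.35 / 1.096 = 4259.44.
Real GDP 2022 = 5017.44 / 1.550 = 3237.06.
Real growth = 3237.06 / 4259.44 − 1 = -0.2400.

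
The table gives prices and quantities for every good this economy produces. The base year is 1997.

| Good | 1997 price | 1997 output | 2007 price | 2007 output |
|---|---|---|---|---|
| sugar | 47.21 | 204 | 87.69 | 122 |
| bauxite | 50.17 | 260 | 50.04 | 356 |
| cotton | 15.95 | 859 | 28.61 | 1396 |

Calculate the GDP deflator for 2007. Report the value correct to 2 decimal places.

149.18

Nominal GDP 2007 = 87.69·122 + 50.04·356 + 28.61·1396 = 68451.98.
Real GDP 2007 (at 1997 prices) = 47.21·122 + 50.17·356 + 15.95·1396 = 45886.34.
Deflator = Nominal/Real × 100 = 68451.98/45886.34 × 100 = 149.177.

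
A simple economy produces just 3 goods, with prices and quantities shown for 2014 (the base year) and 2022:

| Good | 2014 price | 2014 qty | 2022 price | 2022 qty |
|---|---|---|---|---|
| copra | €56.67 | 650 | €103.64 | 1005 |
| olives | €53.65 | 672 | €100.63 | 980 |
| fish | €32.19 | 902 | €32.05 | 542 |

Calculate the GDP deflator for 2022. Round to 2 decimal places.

173.37

Nominal GDP 2022 = 103.64·1005 + 100.63·980 + 32.05·542 = 220146.70.
Real GDP 2022 (at 2014 prices) = 56.67·1005 + 53.65·980 + 32.19·542 = 126977.33.
Deflator = Nominal/Real × 100 = 220146.70/126977.33 × 100 = 173.375.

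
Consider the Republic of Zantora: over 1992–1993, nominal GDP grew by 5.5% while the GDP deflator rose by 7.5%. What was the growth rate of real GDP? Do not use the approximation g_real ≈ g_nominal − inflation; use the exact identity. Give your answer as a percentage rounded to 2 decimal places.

(1 + g_nom) = (1 + g_real)(1 + π), so g_real = 1.0550 / 1.0750 − 1 = -0.01860.

-1.86%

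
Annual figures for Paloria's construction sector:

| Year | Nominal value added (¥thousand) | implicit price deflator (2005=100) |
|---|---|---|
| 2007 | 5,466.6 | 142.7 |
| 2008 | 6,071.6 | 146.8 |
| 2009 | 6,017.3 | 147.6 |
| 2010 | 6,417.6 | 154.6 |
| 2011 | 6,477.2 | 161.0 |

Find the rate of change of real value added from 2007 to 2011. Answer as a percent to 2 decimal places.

Real value added 2007 = 5466.6/1.427 = 3830.83.
Real value added 2011 = 6477.2/1.610 = 4023.11.
Change = 4023.11/3830.83 − 1 = 0.0502.

5.02%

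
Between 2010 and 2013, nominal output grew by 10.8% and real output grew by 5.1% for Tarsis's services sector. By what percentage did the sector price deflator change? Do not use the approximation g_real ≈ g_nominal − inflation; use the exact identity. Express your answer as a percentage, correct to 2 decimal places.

(1 + g_nom) = (1 + g_real)(1 + π), so π = 1.1080 / 1.0510 − 1 = 0.05423.

5.42%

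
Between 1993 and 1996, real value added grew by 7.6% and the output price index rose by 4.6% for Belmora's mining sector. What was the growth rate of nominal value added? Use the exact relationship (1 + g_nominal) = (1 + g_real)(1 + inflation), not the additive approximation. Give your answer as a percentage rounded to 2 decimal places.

(1 + g_nom) = (1 + g_real)(1 + π) = 1.0760 × 1.0460 = 1.12550.

12.55%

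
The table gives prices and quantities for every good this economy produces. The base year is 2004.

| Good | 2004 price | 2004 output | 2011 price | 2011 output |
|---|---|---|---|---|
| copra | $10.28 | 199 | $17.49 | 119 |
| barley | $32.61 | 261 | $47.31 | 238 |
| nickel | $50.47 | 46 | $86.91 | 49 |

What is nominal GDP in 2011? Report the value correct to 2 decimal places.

$17599.68

Nominal GDP 2011 = Σ (p_2011 × q_2011) = 17.49·119 + 47.31·238 + 86.91·49 = 17599.68.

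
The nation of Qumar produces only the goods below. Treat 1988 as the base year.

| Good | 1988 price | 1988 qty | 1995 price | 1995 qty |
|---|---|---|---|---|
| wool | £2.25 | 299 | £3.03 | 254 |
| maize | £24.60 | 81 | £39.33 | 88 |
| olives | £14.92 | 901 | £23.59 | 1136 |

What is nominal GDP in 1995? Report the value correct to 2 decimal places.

£31028.90

Nominal GDP 1995 = Σ (p_1995 × q_1995) = 3.03·254 + 39.33·88 + 23.59·1136 = 31028.90.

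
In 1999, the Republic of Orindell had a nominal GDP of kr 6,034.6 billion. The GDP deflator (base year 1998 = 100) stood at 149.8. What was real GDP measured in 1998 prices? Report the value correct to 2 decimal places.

Real GDP = Nominal / (GDP deflator/100) = 6034.6 / 1.498 = 4028.44.

kr 4,028.44 billion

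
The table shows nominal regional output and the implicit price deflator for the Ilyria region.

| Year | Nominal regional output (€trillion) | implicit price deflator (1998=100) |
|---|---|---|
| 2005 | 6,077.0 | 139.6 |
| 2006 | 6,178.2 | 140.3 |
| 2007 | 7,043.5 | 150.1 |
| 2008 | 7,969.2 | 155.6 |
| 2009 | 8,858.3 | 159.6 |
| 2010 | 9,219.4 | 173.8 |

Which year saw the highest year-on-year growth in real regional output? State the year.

2006: real = 6178.2/1.403 = 4403.56; growth vs 2005 (4353.15) = 1.16%.
2007: real = 7043.5/1.501 = 4692.54; growth vs 2006 (4403.56) = 6.56%.
2008: real = 7969.2/1.556 = 5121.59; growth vs 2007 (4692.54) = 9.14%.
2009: real = 8858.3/1.596 = 5550.31; growth vs 2008 (5121.59) = 8.37%.
2010: real = 9219.4/1.738 = 5304.60; growth vs 2009 (5550.31) = -4.43%.

2008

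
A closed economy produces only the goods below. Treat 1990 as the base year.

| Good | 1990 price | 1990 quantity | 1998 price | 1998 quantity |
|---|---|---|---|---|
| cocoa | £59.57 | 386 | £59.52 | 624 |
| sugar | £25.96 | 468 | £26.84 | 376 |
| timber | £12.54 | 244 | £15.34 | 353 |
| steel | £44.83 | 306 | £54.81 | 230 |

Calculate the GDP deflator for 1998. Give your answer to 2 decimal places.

105.81

Nominal GDP 1998 = 59.52·624 + 26.84·376 + 15.34·353 + 54.81·230 = 65253.64.
Real GDP 1998 (at 1990 prices) = 59.57·624 + 25.96·376 + 12.54·353 + 44.83·230 = 61670.16.
Deflator = Nominal/Real × 100 = 65253.64/61670.16 × 100 = 105.811.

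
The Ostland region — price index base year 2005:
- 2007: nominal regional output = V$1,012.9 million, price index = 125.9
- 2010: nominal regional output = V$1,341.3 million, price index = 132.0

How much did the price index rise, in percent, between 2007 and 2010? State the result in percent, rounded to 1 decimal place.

4.8%

Price-level change = 132.0 / 125.9 − 1 = 0.0485.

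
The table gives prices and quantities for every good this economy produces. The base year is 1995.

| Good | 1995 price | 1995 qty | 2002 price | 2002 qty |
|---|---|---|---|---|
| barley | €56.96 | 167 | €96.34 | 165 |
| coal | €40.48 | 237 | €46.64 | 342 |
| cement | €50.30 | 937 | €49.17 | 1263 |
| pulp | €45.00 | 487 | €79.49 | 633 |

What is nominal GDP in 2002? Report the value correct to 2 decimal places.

€144265.86

Nominal GDP 2002 = Σ (p_2002 × q_2002) = 96.34·165 + 46.64·342 + 49.17·1263 + 79.49·633 = 144265.86.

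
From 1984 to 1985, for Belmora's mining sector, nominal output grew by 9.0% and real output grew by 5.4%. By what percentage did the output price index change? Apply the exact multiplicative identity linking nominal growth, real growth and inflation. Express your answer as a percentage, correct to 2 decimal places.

(1 + g_nom) = (1 + g_real)(1 + π), so π = 1.0900 / 1.0540 − 1 = 0.03416.

3.42%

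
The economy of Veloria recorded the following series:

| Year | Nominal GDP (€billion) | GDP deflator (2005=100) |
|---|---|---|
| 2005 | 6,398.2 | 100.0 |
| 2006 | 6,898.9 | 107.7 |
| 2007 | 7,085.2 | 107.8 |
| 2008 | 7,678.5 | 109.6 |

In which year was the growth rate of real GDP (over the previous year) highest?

2008

2006: real = 6898.9/1.077 = 6405.66; growth vs 2005 (6398.20) = 0.12%.
2007: real = 7085.2/1.078 = 6572.54; growth vs 2006 (6405.66) = 2.61%.
2008: real = 7678.5/1.096 = 7005.93; growth vs 2007 (6572.54) = 6.59%.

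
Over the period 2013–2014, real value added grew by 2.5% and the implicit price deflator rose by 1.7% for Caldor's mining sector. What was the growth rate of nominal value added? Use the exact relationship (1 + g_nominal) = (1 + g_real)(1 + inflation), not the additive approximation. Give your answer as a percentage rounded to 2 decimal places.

4.24%

(1 + g_nom) = (1 + g_real)(1 + π) = 1.0250 × 1.0170 = 1.04243.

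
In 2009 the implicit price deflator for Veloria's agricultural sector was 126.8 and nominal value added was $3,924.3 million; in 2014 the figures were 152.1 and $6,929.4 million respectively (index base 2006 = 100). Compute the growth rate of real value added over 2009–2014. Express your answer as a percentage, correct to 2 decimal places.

Deflate each year: 2009 → 3924.3/1.268 = 3094.87; 2014 → 6929.4/1.521 = 4555.82.
So real value added changed by 4555.82/3094.87 − 1 = 0.4721, i.e. 47.21%.

47.21%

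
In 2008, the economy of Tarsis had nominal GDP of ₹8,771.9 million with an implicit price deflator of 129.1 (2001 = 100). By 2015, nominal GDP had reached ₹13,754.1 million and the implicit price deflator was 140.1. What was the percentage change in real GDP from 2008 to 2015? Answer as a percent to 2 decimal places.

44.49%

Deflate each year: 2008 → 8771.9/1.291 = 6794.66; 2015 → 13754.1/1.401 = 9817.34.
So real GDP changed by 9817.34/6794.66 − 1 = 0.4449, i.e. 44.49%.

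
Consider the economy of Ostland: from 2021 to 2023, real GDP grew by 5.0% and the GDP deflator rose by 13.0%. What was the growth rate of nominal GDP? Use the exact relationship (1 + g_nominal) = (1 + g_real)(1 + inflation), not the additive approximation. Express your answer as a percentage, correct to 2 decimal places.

18.65%

(1 + g_nom) = (1 + g_real)(1 + π) = 1.0500 × 1.1300 = 1.18650.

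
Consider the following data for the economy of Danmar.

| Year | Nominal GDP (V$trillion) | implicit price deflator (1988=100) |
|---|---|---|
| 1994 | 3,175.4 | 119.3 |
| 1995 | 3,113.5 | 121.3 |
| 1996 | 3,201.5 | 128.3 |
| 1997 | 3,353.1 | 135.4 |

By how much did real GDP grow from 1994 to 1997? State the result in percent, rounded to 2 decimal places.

Real GDP 1994 = 3175.4/1.193 = 2661.69.
Real GDP 1997 = 3353.1/1.354 = 2476.44.
Change = 2476.44/2661.69 − 1 = -0.0696.

-6.96%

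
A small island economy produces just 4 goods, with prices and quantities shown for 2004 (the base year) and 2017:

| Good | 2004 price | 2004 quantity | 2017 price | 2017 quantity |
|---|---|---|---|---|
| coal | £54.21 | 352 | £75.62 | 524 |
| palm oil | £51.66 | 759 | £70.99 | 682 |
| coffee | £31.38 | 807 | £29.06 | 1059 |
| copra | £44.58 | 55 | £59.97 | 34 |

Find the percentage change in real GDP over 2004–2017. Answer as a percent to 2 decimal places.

Real GDP 2004 = Nominal GDP 2004 = 54.21·352 + 51.66·759 + 31.38·807 + 44.58·55 = 86067.42.
Real GDP 2017 (at 2004 prices) = 54.21·524 + 51.66·682 + 31.38·1059 + 44.58·34 = 98385.30.
Real growth = 98385.30/86067.42 − 1 = 0.1431.

14.31%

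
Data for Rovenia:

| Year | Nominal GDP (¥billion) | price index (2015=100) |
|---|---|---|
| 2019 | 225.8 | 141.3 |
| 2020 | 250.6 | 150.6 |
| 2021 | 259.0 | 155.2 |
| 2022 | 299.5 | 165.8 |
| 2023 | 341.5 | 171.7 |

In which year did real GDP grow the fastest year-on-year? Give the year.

2020: real = 250.6/1.506 = 166.40; growth vs 2019 (159.80) = 4.13%.
2021: real = 259.0/1.552 = 166.88; growth vs 2020 (166.40) = 0.29%.
2022: real = 299.5/1.658 = 180.64; growth vs 2021 (166.88) = 8.25%.
2023: real = 341.5/1.717 = 198.89; growth vs 2022 (180.64) = 10.10%.

2023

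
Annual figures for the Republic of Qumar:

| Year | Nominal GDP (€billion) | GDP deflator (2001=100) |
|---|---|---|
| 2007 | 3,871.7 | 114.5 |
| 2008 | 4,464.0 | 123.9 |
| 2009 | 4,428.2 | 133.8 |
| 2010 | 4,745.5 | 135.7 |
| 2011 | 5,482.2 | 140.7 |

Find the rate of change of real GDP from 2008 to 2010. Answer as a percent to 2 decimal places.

-2.94%

Real GDP 2008 = 4464.0/1.239 = 3602.91.
Real GDP 2010 = 4745.5/1.357 = 3497.05.
Change = 3497.05/3602.91 − 1 = -0.0294.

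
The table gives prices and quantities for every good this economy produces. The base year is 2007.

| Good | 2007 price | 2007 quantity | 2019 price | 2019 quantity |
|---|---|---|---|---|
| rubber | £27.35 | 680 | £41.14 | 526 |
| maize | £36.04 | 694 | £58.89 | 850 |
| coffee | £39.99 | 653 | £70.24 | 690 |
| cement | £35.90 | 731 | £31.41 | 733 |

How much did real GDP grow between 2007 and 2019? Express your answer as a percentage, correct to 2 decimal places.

3.09%

Real GDP 2007 = Nominal GDP 2007 = 27.35·680 + 36.04·694 + 39.99·653 + 35.90·731 = 95966.13.
Real GDP 2019 (at 2007 prices) = 27.35·526 + 36.04·850 + 39.99·690 + 35.90·733 = 98927.90.
Real growth = 98927.90/95966.13 − 1 = 0.0309.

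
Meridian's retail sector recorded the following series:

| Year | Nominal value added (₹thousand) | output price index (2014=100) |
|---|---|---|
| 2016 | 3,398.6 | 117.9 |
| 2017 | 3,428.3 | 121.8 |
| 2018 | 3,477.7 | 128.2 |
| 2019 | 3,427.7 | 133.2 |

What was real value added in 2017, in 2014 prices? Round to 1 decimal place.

₹2,814.7 thousand

Real value added 2017 = 3428.3 / 1.218 = 2814.70.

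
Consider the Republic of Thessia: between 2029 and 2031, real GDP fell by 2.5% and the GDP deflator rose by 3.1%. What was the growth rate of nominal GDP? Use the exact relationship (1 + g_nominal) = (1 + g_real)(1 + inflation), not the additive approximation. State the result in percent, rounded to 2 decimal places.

(1 + g_nom) = (1 + g_real)(1 + π) = 0.9750 × 1.0310 = 1.00523.

0.52%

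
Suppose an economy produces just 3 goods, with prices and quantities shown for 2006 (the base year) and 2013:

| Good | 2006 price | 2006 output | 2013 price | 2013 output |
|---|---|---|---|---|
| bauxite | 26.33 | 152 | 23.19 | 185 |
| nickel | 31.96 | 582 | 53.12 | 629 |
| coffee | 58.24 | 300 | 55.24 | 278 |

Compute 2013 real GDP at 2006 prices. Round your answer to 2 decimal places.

41164.61

Real GDP 2013 = Σ (p_2006 × q_2013) = 26.33·185 + 31.96·629 + 58.24·278 = 41164.61.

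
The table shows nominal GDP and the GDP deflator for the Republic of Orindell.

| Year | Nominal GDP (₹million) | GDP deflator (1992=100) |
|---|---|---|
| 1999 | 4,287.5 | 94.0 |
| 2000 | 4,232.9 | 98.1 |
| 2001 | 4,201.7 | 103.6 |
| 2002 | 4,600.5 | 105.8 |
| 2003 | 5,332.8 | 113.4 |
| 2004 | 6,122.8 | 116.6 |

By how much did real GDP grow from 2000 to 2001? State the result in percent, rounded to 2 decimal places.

-6.01%

Real GDP 2000 = 4232.9/0.981 = 4314.88.
Real GDP 2001 = 4201.7/1.036 = 4055.69.
Change = 4055.69/4314.88 − 1 = -0.0601.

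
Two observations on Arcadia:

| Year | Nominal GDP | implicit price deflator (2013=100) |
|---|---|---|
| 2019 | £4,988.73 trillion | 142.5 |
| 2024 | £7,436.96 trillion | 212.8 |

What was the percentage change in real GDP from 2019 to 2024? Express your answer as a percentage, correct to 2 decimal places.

Deflate each year: 2019 → 4988.73/1.425 = 3500.86; 2024 → 7436.96/2.128 = 3494.81.
So real GDP changed by 3494.81/3500.86 − 1 = -0.0017, i.e. -0.17%.

-0.17%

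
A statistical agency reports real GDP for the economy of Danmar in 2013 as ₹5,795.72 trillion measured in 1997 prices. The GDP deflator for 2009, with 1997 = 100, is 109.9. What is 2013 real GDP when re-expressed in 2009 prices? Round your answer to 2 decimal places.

Real GDP in 2009 prices = Real GDP in 1997 prices × (P_2009/P_1997) = 5795.72 × 1.099 = 6369.50.

₹6,369.50 trillion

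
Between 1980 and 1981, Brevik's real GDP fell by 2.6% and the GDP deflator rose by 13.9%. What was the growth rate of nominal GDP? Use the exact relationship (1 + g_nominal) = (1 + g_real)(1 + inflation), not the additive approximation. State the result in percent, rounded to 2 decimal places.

(1 + g_nom) = (1 + g_real)(1 + π) = 0.9740 × 1.1390 = 1.10939.

10.94%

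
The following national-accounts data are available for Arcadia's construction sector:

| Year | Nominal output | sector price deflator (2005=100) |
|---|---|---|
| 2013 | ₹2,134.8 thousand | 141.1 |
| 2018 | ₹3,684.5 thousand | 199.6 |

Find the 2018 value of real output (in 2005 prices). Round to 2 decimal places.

Real output = Nominal / (sector price deflator/100) = 3684.5 / 1.996 = 1845.94.

₹1,845.94 thousand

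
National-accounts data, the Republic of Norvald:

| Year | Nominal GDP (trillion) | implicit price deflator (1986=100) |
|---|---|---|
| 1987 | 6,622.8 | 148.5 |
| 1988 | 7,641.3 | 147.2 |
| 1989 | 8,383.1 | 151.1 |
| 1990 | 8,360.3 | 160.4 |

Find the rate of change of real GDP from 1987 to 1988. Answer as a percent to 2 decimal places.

16.40%

Real GDP 1987 = 6622.8/1.485 = 4459.80.
Real GDP 1988 = 7641.3/1.472 = 5191.10.
Change = 5191.10/4459.80 − 1 = 0.1640.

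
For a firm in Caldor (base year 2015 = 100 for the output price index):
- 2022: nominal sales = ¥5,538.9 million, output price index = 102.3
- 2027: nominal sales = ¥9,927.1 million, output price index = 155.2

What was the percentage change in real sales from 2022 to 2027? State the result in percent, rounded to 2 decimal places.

Real sales 2022 = 5538.9 / 1.023 = 5414.37.
Real sales 2027 = 9927.1 / 1.552 = 6396.33.
Real growth = 6396.33 / 5414.37 − 1 = 0.1814.

18.14%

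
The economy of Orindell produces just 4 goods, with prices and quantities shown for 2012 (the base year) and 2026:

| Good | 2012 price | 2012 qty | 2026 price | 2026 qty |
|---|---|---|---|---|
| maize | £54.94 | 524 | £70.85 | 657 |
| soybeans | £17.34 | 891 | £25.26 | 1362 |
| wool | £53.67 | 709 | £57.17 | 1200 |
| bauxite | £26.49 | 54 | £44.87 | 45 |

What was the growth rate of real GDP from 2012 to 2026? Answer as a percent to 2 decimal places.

49.67%

Real GDP 2012 = Nominal GDP 2012 = 54.94·524 + 17.34·891 + 53.67·709 + 26.49·54 = 83720.99.
Real GDP 2026 (at 2012 prices) = 54.94·657 + 17.34·1362 + 53.67·1200 + 26.49·45 = 125308.71.
Real growth = 125308.71/83720.99 − 1 = 0.4967.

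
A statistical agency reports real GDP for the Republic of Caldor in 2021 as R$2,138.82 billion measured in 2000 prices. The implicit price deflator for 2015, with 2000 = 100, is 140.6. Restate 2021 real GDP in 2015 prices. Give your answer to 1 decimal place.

R$3,007.2 billion

Real GDP in 2015 prices = Real GDP in 2000 prices × (P_2015/P_2000) = 2138.82 × 1.406 = 3007.18.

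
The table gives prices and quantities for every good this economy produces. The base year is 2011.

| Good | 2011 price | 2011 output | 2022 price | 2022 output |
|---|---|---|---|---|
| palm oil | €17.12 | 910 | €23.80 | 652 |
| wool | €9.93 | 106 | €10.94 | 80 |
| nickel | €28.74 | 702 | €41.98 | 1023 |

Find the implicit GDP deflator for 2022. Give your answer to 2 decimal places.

143.48

Nominal GDP 2022 = 23.80·652 + 10.94·80 + 41.98·1023 = 59338.34.
Real GDP 2022 (at 2011 prices) = 17.12·652 + 9.93·80 + 28.74·1023 = 41357.66.
Deflator = Nominal/Real × 100 = 59338.34/41357.66 × 100 = 143.476.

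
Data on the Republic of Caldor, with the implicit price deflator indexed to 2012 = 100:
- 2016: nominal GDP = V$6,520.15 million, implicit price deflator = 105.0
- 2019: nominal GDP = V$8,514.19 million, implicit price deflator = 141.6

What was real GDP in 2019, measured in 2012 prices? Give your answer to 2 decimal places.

V$6,012.85 million

Real GDP = Nominal / (implicit price deflator/100) = 8514.19 / 1.416 = 6012.85.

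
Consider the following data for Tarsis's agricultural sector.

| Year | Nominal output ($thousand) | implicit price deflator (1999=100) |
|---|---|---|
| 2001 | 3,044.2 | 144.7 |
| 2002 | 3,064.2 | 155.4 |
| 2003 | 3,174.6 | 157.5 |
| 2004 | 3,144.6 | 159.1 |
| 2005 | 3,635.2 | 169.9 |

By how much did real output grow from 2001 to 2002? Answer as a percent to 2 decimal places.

Real output 2001 = 3044.2/1.447 = 2103.80.
Real output 2002 = 3064.2/1.554 = 1971.81.
Change = 1971.81/2103.80 − 1 = -0.0627.

-6.27%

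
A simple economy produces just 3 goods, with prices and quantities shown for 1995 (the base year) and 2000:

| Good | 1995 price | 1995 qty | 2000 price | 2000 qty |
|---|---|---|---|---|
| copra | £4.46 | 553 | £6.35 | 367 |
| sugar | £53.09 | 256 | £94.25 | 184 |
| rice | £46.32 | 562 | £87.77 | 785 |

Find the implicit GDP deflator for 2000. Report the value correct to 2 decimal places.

185.43

Nominal GDP 2000 = 6.35·367 + 94.25·184 + 87.77·785 = 88571.90.
Real GDP 2000 (at 1995 prices) = 4.46·367 + 53.09·184 + 46.32·785 = 47766.58.
Deflator = Nominal/Real × 100 = 88571.90/47766.58 × 100 = 185.427.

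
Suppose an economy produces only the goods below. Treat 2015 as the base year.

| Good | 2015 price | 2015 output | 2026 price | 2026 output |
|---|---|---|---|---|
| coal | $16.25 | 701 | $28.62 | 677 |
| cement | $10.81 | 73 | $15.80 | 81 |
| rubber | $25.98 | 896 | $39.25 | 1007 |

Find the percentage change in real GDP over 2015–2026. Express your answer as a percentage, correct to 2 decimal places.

Real GDP 2015 = Nominal GDP 2015 = 16.25·701 + 10.81·73 + 25.98·896 = 35458.46.
Real GDP 2026 (at 2015 prices) = 16.25·677 + 10.81·81 + 25.98·1007 = 38038.72.
Real growth = 38038.72/35458.46 − 1 = 0.0728.

7.28%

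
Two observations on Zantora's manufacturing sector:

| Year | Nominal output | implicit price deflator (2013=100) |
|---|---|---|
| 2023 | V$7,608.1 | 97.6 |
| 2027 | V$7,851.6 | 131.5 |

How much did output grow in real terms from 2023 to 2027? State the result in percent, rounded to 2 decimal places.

Real output 2023 = 7608.1 / 0.976 = 7795.18.
Real output 2027 = 7851.6 / 1.315 = 5970.80.
Real growth = 5970.80 / 7795.18 − 1 = -0.2340.

-23.40%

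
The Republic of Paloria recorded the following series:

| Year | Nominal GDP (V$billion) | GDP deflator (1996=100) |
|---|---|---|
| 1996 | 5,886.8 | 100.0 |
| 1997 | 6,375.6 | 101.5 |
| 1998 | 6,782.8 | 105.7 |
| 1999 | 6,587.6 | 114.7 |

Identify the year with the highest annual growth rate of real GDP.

1997

1997: real = 6375.6/1.015 = 6281.38; growth vs 1996 (5886.80) = 6.70%.
1998: real = 6782.8/1.057 = 6417.03; growth vs 1997 (6281.38) = 2.16%.
1999: real = 6587.6/1.147 = 5743.33; growth vs 1998 (6417.03) = -10.50%.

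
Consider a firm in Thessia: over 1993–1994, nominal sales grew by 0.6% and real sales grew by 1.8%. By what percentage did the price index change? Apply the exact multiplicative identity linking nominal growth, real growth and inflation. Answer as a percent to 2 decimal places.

(1 + g_nom) = (1 + g_real)(1 + π), so π = 1.0060 / 1.0180 − 1 = -0.01179.

-1.18%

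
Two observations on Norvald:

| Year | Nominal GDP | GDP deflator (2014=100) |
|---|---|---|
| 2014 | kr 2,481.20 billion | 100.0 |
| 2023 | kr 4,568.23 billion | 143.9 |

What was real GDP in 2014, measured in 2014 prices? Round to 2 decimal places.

Real GDP = Nominal / (GDP deflator/100) = 2481.20 / 1.000 = 2481.20.

kr 2,481.20 billion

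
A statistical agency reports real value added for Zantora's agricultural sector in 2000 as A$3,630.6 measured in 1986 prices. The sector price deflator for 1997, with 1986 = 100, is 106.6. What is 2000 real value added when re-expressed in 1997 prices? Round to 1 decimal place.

A$3,870.2

Real value added in 1997 prices = Real value added in 1986 prices × (P_1997/P_1986) = 3630.6 × 1.066 = 3870.22.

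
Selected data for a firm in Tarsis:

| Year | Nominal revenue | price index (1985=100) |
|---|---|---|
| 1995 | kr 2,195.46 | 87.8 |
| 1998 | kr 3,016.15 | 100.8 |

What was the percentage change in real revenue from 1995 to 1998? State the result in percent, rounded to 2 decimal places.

19.66%

Real revenue 1995 = 2195.46 / 0.878 = 2500.52.
Real revenue 1998 = 3016.15 / 1.008 = 2992.21.
Real growth = 2992.21 / 2500.52 − 1 = 0.1966.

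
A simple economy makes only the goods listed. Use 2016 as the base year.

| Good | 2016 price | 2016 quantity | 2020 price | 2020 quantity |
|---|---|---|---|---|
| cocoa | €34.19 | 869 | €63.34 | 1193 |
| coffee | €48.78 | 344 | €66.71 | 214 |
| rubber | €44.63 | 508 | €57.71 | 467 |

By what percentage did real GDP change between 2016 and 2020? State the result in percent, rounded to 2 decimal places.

4.20%

Real GDP 2016 = Nominal GDP 2016 = 34.19·869 + 48.78·344 + 44.63·508 = 69163.47.
Real GDP 2020 (at 2016 prices) = 34.19·1193 + 48.78·214 + 44.63·467 = 72069.80.
Real growth = 72069.80/69163.47 − 1 = 0.0420.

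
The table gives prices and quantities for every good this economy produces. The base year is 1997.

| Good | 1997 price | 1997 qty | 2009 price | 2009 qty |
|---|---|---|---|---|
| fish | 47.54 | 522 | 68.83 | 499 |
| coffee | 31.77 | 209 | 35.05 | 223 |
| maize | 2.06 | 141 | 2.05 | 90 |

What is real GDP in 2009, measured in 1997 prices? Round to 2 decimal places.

30992.57

Real GDP 2009 = Σ (p_1997 × q_2009) = 47.54·499 + 31.77·223 + 2.06·90 = 30992.57.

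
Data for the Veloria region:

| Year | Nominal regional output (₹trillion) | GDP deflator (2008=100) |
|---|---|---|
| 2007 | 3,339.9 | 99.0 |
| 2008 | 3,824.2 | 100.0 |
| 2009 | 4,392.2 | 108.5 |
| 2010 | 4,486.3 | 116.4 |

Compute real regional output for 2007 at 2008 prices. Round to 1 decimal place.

Real regional output 2007 = 3339.9 / 0.990 = 3373.64.

₹3,373.6 trillion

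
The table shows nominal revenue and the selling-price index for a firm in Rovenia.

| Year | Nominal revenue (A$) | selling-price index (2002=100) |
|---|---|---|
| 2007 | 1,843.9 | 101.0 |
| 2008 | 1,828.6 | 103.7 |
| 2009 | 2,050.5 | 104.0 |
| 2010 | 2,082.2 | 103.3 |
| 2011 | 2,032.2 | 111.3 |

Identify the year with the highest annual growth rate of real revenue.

2008: real = 1828.6/1.037 = 1763.36; growth vs 2007 (1825.64) = -3.41%.
2009: real = 2050.5/1.040 = 1971.63; growth vs 2008 (1763.36) = 11.81%.
2010: real = 2082.2/1.033 = 2015.68; growth vs 2009 (1971.63) = 2.23%.
2011: real = 2032.2/1.113 = 1825.88; growth vs 2010 (2015.68) = -9.42%.

2009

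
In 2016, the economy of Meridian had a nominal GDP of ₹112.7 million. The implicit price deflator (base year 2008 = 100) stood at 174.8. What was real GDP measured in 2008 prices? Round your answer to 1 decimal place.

Real GDP = Nominal / (implicit price deflator/100) = 112.7 / 1.748 = 64.47.

₹64.5 million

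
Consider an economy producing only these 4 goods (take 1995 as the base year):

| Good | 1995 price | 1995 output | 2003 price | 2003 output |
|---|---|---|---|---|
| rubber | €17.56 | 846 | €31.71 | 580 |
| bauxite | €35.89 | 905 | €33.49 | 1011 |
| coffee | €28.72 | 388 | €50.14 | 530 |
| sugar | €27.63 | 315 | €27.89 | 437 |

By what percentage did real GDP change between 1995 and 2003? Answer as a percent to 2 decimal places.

Real GDP 1995 = Nominal GDP 1995 = 17.56·846 + 35.89·905 + 28.72·388 + 27.63·315 = 67183.02.
Real GDP 2003 (at 1995 prices) = 17.56·580 + 35.89·1011 + 28.72·530 + 27.63·437 = 73765.50.
Real growth = 73765.50/67183.02 − 1 = 0.0980.

9.80%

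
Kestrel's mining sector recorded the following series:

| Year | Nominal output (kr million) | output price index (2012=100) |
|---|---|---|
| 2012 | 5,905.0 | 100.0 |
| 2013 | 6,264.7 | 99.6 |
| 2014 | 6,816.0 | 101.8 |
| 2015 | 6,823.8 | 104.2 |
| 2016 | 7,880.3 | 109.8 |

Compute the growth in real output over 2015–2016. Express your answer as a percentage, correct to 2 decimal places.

Real output 2015 = 6823.8/1.042 = 6548.75.
Real output 2016 = 7880.3/1.098 = 7176.96.
Change = 7176.96/6548.75 − 1 = 0.0959.

9.59%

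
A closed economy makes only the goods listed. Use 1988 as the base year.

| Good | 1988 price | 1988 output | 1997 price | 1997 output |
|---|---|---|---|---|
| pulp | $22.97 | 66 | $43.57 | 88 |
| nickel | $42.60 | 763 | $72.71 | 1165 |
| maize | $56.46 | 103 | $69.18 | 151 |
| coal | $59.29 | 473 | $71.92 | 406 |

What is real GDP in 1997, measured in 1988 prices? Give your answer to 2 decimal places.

$84247.56

Real GDP 1997 = Σ (p_1988 × q_1997) = 22.97·88 + 42.60·1165 + 56.46·151 + 59.29·406 = 84247.56.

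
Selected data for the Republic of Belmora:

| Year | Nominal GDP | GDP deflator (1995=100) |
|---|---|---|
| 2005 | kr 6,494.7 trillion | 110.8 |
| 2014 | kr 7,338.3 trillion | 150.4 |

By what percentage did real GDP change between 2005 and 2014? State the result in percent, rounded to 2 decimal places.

Real GDP 2005 = 6494.7 / 1.108 = 5861.64.
Real GDP 2014 = 7338.3 / 1.504 = 4879.19.
Real growth = 4879.19 / 5861.64 − 1 = -0.1676.

-16.76%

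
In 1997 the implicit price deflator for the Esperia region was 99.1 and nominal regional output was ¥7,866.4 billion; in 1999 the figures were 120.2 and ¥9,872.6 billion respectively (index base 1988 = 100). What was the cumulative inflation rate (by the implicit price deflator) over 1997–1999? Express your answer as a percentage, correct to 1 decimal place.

Price-level change = 120.2 / 99.1 − 1 = 0.2129.

21.3%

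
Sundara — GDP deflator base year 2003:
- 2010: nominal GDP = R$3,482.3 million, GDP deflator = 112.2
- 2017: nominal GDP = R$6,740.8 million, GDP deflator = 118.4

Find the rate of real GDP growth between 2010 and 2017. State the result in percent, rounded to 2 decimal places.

Real GDP 2010 = 3482.3 / 1.122 = 3103.65.
Real GDP 2017 = 6740.8 / 1.184 = 5693.24.
Real growth = 5693.24 / 3103.65 − 1 = 0.8344.

83.44%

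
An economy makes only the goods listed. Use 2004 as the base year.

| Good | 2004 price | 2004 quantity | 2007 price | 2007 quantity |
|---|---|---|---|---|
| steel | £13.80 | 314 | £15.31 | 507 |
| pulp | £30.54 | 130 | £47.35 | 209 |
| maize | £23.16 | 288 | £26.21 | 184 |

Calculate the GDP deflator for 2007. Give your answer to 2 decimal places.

Nominal GDP 2007 = 15.31·507 + 47.35·209 + 26.21·184 = 22480.96.
Real GDP 2007 (at 2004 prices) = 13.80·507 + 30.54·209 + 23.16·184 = 17640.90.
Deflator = Nominal/Real × 100 = 22480.96/17640.90 × 100 = 127.437.

127.44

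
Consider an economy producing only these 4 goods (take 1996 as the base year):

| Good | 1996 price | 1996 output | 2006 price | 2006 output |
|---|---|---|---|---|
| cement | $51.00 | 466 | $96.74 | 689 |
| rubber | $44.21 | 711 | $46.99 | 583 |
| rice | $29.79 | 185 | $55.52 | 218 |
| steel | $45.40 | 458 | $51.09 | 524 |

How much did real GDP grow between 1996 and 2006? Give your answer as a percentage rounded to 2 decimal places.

Real GDP 1996 = Nominal GDP 1996 = 51.00·466 + 44.21·711 + 29.79·185 + 45.40·458 = 81503.66.
Real GDP 2006 (at 1996 prices) = 51.00·689 + 44.21·583 + 29.79·218 + 45.40·524 = 91197.25.
Real growth = 91197.25/81503.66 − 1 = 0.1189.

11.89%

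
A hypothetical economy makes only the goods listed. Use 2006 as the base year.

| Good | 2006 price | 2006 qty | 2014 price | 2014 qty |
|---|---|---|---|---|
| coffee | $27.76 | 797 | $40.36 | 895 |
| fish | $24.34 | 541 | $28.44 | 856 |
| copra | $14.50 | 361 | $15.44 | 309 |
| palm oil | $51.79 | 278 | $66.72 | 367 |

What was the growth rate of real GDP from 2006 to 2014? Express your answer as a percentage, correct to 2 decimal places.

Real GDP 2006 = Nominal GDP 2006 = 27.76·797 + 24.34·541 + 14.50·361 + 51.79·278 = 54924.78.
Real GDP 2014 (at 2006 prices) = 27.76·895 + 24.34·856 + 14.50·309 + 51.79·367 = 69167.67.
Real growth = 69167.67/54924.78 − 1 = 0.2593.

25.93%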